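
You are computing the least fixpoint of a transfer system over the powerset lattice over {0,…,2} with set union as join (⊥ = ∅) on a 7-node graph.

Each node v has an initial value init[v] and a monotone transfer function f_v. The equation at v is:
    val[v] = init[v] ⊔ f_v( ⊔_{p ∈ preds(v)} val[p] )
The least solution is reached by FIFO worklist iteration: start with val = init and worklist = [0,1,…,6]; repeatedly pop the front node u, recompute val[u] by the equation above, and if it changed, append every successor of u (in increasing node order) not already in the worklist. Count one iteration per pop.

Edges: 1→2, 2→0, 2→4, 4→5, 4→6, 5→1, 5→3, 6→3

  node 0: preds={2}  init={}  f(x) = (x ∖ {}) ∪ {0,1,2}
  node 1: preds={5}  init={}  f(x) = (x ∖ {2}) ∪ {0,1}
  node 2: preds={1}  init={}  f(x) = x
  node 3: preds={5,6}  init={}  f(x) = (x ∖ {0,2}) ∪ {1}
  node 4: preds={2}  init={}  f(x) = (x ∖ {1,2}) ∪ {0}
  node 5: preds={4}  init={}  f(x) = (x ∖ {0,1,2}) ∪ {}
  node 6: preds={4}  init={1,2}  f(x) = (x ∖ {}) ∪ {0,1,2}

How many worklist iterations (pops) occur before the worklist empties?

9

Trace (9 dequeues):
  [1] u=0 | in {} | out {0,1,2} | prev {} | push {}
  [2] u=1 | in {} | out {0,1} | prev {} | push {}
  [3] u=2 | in {0,1} | out {0,1} | prev {} | push {0}
  [4] u=3 | in {1,2} | out {1} | prev {} | push {}
  [5] u=4 | in {0,1} | out {0} | prev {} | push {}
  [6] u=5 | in {0} | out {} | ==
  [7] u=6 | in {0} | out {0,1,2} | prev {1,2} | push {3}
  [8] u=0 | in {0,1} | out {0,1,2} | ==
  [9] u=3 | in {0,1,2} | out {1} | ==

Converged values:
  [0] {0,1,2}
  [1] {0,1}
  [2] {0,1}
  [3] {1}
  [4] {0}
  [5] {}
  [6] {0,1,2}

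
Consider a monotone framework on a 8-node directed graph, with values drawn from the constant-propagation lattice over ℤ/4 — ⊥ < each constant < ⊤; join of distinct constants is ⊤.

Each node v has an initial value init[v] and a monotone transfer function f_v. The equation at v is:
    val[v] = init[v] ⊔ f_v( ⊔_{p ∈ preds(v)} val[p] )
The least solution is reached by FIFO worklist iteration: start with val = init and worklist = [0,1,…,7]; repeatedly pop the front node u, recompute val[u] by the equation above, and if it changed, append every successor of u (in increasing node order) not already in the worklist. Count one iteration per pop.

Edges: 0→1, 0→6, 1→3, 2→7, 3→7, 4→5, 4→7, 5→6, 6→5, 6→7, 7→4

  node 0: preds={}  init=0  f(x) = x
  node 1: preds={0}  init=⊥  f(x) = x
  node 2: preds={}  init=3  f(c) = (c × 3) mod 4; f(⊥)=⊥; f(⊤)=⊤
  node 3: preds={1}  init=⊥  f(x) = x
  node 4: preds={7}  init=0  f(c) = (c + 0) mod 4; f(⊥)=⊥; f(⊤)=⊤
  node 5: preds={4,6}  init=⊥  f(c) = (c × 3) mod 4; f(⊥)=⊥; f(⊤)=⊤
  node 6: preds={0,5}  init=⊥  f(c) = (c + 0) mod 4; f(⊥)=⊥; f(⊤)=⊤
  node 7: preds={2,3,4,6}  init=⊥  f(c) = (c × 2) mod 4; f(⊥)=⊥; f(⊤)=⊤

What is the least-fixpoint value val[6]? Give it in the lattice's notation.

Iteration log — 15 steps:
  step 1. node 0  ⊔preds=⊥  new=0  stable
  step 2. node 1  ⊔preds=0  new=0  old=⊥  +wl: 
  step 3. node 2  ⊔preds=⊥  new=3  stable
  step 4. node 3  ⊔preds=0  new=0  old=⊥  +wl: 
  step 5. node 4  ⊔preds=⊥  new=0  stable
  step 6. node 5  ⊔preds=0  new=0  old=⊥  +wl: 
  step 7. node 6  ⊔preds=0  new=0  old=⊥  +wl: 5
  step 8. node 7  ⊔preds=⊤  new=⊤  old=⊥  +wl: 4
  step 9. node 5  ⊔preds=0  new=0  stable
  step 10. node 4  ⊔preds=⊤  new=⊤  old=0  +wl: 5,7
  step 11. node 5  ⊔preds=⊤  new=⊤  old=0  +wl: 6
  step 12. node 7  ⊔preds=⊤  new=⊤  stable
  step 13. node 6  ⊔preds=⊤  new=⊤  old=0  +wl: 5,7
  step 14. node 5  ⊔preds=⊤  new=⊤  stable
  step 15. node 7  ⊔preds=⊤  new=⊤  stable

Least fixpoint reached:
  node 0: 0
  node 1: 0
  node 2: 3
  node 3: 0
  node 4: ⊤
  node 5: ⊤
  node 6: ⊤
  node 7: ⊤

⊤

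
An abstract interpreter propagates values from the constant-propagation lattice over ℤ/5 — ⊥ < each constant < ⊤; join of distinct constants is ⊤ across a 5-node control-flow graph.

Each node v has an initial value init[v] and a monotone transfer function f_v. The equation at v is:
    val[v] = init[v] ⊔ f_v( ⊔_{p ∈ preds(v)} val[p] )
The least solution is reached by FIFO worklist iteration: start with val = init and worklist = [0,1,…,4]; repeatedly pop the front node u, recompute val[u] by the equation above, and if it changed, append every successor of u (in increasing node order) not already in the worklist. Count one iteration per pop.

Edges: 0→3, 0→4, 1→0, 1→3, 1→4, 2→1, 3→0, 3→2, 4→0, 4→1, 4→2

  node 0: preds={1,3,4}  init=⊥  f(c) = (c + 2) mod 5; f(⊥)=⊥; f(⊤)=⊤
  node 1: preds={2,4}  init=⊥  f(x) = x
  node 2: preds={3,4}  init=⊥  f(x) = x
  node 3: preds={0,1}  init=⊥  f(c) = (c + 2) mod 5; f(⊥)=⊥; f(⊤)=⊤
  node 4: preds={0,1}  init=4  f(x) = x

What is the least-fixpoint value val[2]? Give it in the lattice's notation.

Worklist (12 pops):
  #1 pop 0: in=4 → 1 (was ⊥); enqueue []
  #2 pop 1: in=4 → 4 (was ⊥); enqueue [0]
  #3 pop 2: in=4 → 4 (was ⊥); enqueue [1]
  #4 pop 3: in=⊤ → ⊤ (was ⊥); enqueue [2]
  #5 pop 4: in=⊤ → ⊤ (was 4); enqueue []
  #6 pop 0: in=⊤ → ⊤ (was 1); enqueue [3,4]
  #7 pop 1: in=⊤ → ⊤ (was 4); enqueue [0]
  #8 pop 2: in=⊤ → ⊤ (was 4); enqueue [1]
  #9 pop 3: in=⊤ → ⊤ (no change)
  #10 pop 4: in=⊤ → ⊤ (no change)
  #11 pop 0: in=⊤ → ⊤ (no change)
  #12 pop 1: in=⊤ → ⊤ (no change)

Fixpoint:
  val[0] = ⊤
  val[1] = ⊤
  val[2] = ⊤
  val[3] = ⊤
  val[4] = ⊤

⊤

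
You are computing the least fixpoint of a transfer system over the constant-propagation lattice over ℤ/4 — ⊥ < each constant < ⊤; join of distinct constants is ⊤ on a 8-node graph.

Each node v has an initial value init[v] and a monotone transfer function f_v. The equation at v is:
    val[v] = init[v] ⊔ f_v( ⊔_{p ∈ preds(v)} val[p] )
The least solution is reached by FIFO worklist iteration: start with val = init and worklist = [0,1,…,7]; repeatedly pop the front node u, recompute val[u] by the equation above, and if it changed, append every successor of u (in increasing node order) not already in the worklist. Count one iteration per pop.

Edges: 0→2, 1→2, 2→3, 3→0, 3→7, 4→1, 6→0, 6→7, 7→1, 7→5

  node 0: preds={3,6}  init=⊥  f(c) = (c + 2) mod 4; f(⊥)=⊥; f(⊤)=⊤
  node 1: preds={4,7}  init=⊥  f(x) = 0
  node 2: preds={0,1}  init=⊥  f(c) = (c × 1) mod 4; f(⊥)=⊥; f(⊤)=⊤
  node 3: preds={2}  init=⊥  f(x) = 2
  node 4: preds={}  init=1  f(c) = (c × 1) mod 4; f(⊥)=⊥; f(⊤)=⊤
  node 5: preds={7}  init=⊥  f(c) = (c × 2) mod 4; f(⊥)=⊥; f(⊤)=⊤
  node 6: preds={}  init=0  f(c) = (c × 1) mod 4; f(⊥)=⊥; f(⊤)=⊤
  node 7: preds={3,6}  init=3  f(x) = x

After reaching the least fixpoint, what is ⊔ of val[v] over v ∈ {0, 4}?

⊤

Iteration log — 12 steps:
  step 1. node 0  ⊔preds=0  new=2  old=⊥  +wl: 
  step 2. node 1  ⊔preds=⊤  new=0  old=⊥  +wl: 
  step 3. node 2  ⊔preds=⊤  new=⊤  old=⊥  +wl: 
  step 4. node 3  ⊔preds=⊤  new=2  old=⊥  +wl: 0
  step 5. node 4  ⊔preds=⊥  new=1  stable
  step 6. node 5  ⊔preds=3  new=2  old=⊥  +wl: 
  step 7. node 6  ⊔preds=⊥  new=0  stable
  step 8. node 7  ⊔preds=⊤  new=⊤  old=3  +wl: 1,5
  step 9. node 0  ⊔preds=⊤  new=⊤  old=2  +wl: 2
  step 10. node 1  ⊔preds=⊤  new=0  stable
  step 11. node 5  ⊔preds=⊤  new=⊤  old=2  +wl: 
  step 12. node 2  ⊔preds=⊤  new=⊤  stable

Least fixpoint reached:
  node 0: ⊤
  node 1: 0
  node 2: ⊤
  node 3: 2
  node 4: 1
  node 5: ⊤
  node 6: 0
  node 7: ⊤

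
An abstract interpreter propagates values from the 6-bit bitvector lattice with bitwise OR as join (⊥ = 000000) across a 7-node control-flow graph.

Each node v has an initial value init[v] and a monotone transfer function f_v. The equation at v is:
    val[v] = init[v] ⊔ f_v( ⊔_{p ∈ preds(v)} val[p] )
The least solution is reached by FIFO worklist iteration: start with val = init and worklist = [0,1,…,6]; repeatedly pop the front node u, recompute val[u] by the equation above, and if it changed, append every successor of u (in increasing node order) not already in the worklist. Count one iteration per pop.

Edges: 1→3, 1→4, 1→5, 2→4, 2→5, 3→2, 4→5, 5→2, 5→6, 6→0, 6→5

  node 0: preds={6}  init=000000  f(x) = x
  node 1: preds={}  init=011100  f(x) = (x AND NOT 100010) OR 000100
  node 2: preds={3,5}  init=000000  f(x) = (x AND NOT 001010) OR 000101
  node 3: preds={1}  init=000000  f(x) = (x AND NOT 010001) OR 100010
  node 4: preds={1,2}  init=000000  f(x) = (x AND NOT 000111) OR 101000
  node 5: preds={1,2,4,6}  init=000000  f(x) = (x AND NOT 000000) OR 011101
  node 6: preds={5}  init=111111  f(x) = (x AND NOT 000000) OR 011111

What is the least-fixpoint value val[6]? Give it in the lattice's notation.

111111

Iteration log — 10 steps:
  step 1. node 0  ⊔preds=111111  new=111111  old=000000  +wl: 
  step 2. node 1  ⊔preds=000000  new=011100  stable
  step 3. node 2  ⊔preds=000000  new=000101  old=000000  +wl: 
  step 4. node 3  ⊔preds=011100  new=101110  old=000000  +wl: 2
  step 5. node 4  ⊔preds=011101  new=111000  old=000000  +wl: 
  step 6. node 5  ⊔preds=111111  new=111111  old=000000  +wl: 
  step 7. node 6  ⊔preds=111111  new=111111  stable
  step 8. node 2  ⊔preds=111111  new=110101  old=000101  +wl: 4,5
  step 9. node 4  ⊔preds=111101  new=111000  stable
  step 10. node 5  ⊔preds=111111  new=111111  stable

Least fixpoint reached:
  node 0: 111111
  node 1: 011100
  node 2: 110101
  node 3: 101110
  node 4: 111000
  node 5: 111111
  node 6: 111111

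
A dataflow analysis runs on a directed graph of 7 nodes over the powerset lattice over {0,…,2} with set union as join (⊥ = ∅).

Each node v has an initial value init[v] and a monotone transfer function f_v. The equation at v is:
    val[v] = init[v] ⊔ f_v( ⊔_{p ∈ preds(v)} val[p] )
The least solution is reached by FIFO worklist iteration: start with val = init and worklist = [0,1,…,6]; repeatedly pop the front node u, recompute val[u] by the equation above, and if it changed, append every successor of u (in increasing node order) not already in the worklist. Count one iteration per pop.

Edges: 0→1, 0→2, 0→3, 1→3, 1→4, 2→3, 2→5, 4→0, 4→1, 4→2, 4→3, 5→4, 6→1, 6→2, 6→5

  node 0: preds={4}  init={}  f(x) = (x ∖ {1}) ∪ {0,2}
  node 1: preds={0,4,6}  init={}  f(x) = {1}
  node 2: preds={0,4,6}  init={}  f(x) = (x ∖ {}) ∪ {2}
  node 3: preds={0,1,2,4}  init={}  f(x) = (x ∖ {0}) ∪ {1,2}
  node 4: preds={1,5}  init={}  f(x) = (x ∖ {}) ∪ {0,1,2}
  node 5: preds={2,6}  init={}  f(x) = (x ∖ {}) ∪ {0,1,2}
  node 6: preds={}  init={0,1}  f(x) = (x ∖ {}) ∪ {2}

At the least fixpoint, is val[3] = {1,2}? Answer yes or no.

yes

Trace (13 dequeues):
  [1] u=0 | in {} | out {0,2} | prev {} | push {}
  [2] u=1 | in {0,1,2} | out {1} | prev {} | push {}
  [3] u=2 | in {0,1,2} | out {0,1,2} | prev {} | push {}
  [4] u=3 | in {0,1,2} | out {1,2} | prev {} | push {}
  [5] u=4 | in {1} | out {0,1,2} | prev {} | push {0,1,2,3}
  [6] u=5 | in {0,1,2} | out {0,1,2} | prev {} | push {4}
  [7] u=6 | in {} | out {0,1,2} | prev {0,1} | push {5}
  [8] u=0 | in {0,1,2} | out {0,2} | ==
  [9] u=1 | in {0,1,2} | out {1} | ==
  [10] u=2 | in {0,1,2} | out {0,1,2} | ==
  [11] u=3 | in {0,1,2} | out {1,2} | ==
  [12] u=4 | in {0,1,2} | out {0,1,2} | ==
  [13] u=5 | in {0,1,2} | out {0,1,2} | ==

Converged values:
  [0] {0,2}
  [1] {1}
  [2] {0,1,2}
  [3] {1,2}
  [4] {0,1,2}
  [5] {0,1,2}
  [6] {0,1,2}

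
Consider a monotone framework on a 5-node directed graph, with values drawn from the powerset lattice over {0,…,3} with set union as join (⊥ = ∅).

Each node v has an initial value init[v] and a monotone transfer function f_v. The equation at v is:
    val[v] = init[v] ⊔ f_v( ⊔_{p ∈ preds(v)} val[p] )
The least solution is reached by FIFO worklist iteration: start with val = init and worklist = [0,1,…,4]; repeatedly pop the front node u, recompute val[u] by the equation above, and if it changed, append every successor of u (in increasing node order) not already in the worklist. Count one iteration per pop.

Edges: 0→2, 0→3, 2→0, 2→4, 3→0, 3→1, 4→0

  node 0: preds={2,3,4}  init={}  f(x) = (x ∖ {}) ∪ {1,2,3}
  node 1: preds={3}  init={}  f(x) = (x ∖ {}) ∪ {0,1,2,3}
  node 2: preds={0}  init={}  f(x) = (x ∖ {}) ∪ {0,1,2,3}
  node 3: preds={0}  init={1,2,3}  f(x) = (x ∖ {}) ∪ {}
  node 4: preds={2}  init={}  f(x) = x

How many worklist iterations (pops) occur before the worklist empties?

Iteration log — 10 steps:
  step 1. node 0  ⊔preds={1,2,3}  new={1,2,3}  old={}  +wl: 
  step 2. node 1  ⊔preds={1,2,3}  new={0,1,2,3}  old={}  +wl: 
  step 3. node 2  ⊔preds={1,2,3}  new={0,1,2,3}  old={}  +wl: 0
  step 4. node 3  ⊔preds={1,2,3}  new={1,2,3}  stable
  step 5. node 4  ⊔preds={0,1,2,3}  new={0,1,2,3}  old={}  +wl: 
  step 6. node 0  ⊔preds={0,1,2,3}  new={0,1,2,3}  old={1,2,3}  +wl: 2,3
  step 7. node 2  ⊔preds={0,1,2,3}  new={0,1,2,3}  stable
  step 8. node 3  ⊔preds={0,1,2,3}  new={0,1,2,3}  old={1,2,3}  +wl: 0,1
  step 9. node 0  ⊔preds={0,1,2,3}  new={0,1,2,3}  stable
  step 10. node 1  ⊔preds={0,1,2,3}  new={0,1,2,3}  stable

Least fixpoint reached:
  node 0: {0,1,2,3}
  node 1: {0,1,2,3}
  node 2: {0,1,2,3}
  node 3: {0,1,2,3}
  node 4: {0,1,2,3}

10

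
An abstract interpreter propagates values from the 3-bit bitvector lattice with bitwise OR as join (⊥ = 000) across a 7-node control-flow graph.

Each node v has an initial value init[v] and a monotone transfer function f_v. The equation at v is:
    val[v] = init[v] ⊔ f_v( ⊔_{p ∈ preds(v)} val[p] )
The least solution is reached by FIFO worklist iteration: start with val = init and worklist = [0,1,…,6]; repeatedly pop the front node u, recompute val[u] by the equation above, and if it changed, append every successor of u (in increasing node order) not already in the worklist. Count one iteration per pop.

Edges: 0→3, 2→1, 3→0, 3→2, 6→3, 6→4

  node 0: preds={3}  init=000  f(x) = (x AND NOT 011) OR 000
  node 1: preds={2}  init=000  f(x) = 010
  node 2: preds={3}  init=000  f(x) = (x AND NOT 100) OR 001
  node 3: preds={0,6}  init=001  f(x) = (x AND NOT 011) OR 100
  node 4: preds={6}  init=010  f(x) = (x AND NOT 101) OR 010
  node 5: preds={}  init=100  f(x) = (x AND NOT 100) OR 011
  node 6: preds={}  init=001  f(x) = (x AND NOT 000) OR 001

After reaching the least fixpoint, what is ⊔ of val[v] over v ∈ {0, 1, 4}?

Worklist (11 pops):
  #1 pop 0: in=001 → 000 (no change)
  #2 pop 1: in=000 → 010 (was 000); enqueue []
  #3 pop 2: in=001 → 001 (was 000); enqueue [1]
  #4 pop 3: in=001 → 101 (was 001); enqueue [0,2]
  #5 pop 4: in=001 → 010 (no change)
  #6 pop 5: in=000 → 111 (was 100); enqueue []
  #7 pop 6: in=000 → 001 (no change)
  #8 pop 1: in=001 → 010 (no change)
  #9 pop 0: in=101 → 100 (was 000); enqueue [3]
  #10 pop 2: in=101 → 001 (no change)
  #11 pop 3: in=101 → 101 (no change)

Fixpoint:
  val[0] = 100
  val[1] = 010
  val[2] = 001
  val[3] = 101
  val[4] = 010
  val[5] = 111
  val[6] = 001

110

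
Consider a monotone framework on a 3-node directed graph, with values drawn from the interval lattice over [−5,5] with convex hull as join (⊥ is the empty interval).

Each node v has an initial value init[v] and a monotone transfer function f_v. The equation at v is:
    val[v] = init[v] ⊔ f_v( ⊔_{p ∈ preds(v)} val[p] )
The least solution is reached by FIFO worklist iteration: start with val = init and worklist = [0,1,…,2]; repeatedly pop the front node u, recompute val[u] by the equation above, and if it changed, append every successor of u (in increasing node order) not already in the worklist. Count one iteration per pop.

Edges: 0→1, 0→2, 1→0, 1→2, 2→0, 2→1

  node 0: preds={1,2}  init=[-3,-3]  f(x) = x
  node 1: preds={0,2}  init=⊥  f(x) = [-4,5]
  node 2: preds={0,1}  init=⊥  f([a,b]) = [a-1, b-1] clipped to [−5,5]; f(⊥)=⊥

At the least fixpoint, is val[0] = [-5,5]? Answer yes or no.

yes

Worklist (6 pops):
  #1 pop 0: in=⊥ → [-3,-3] (no change)
  #2 pop 1: in=[-3,-3] → [-4,5] (was ⊥); enqueue [0]
  #3 pop 2: in=[-4,5] → [-5,4] (was ⊥); enqueue [1]
  #4 pop 0: in=[-5,5] → [-5,5] (was [-3,-3]); enqueue [2]
  #5 pop 1: in=[-5,5] → [-4,5] (no change)
  #6 pop 2: in=[-5,5] → [-5,4] (no change)

Fixpoint:
  val[0] = [-5,5]
  val[1] = [-4,5]
  val[2] = [-5,4]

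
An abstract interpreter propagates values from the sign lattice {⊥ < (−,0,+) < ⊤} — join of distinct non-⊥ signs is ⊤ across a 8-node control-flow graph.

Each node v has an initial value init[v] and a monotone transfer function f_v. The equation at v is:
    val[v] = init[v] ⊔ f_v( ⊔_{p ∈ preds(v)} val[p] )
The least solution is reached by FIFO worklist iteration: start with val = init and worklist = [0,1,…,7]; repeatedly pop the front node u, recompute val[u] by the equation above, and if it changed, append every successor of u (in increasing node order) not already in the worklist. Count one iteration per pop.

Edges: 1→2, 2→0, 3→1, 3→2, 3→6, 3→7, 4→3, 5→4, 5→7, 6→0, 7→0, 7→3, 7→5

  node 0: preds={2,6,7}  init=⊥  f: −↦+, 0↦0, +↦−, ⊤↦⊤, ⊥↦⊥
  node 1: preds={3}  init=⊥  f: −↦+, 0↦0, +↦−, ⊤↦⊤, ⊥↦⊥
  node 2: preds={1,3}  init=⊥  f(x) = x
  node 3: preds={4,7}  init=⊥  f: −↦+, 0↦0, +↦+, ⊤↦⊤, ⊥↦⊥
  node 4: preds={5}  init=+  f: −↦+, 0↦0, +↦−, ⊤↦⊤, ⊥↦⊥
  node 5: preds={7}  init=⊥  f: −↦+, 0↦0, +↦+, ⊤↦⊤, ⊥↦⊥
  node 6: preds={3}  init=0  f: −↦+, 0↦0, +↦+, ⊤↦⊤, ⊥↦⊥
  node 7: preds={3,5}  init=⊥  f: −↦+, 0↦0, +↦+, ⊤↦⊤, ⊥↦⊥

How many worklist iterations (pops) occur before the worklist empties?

Iteration log — 25 steps:
  step 1. node 0  ⊔preds=0  new=0  old=⊥  +wl: 
  step 2. node 1  ⊔preds=⊥  new=⊥  stable
  step 3. node 2  ⊔preds=⊥  new=⊥  stable
  step 4. node 3  ⊔preds=+  new=+  old=⊥  +wl: 1,2
  step 5. node 4  ⊔preds=⊥  new=+  stable
  step 6. node 5  ⊔preds=⊥  new=⊥  stable
  step 7. node 6  ⊔preds=+  new=⊤  old=0  +wl: 0
  step 8. node 7  ⊔preds=+  new=+  old=⊥  +wl: 3,5
  step 9. node 1  ⊔preds=+  new=−  old=⊥  +wl: 
  step 10. node 2  ⊔preds=⊤  new=⊤  old=⊥  +wl: 
  step 11. node 0  ⊔preds=⊤  new=⊤  old=0  +wl: 
  step 12. node 3  ⊔preds=+  new=+  stable
  step 13. node 5  ⊔preds=+  new=+  old=⊥  +wl: 4,7
  step 14. node 4  ⊔preds=+  new=⊤  old=+  +wl: 3
  step 15. node 7  ⊔preds=+  new=+  stable
  step 16. node 3  ⊔preds=⊤  new=⊤  old=+  +wl: 1,2,6,7
  step 17. node 1  ⊔preds=⊤  new=⊤  old=−  +wl: 
  step 18. node 2  ⊔preds=⊤  new=⊤  stable
  step 19. node 6  ⊔preds=⊤  new=⊤  stable
  step 20. node 7  ⊔preds=⊤  new=⊤  old=+  +wl: 0,3,5
  step 21. node 0  ⊔preds=⊤  new=⊤  stable
  step 22. node 3  ⊔preds=⊤  new=⊤  stable
  step 23. node 5  ⊔preds=⊤  new=⊤  old=+  +wl: 4,7
  step 24. node 4  ⊔preds=⊤  new=⊤  stable
  step 25. node 7  ⊔preds=⊤  new=⊤  stable

Least fixpoint reached:
  node 0: ⊤
  node 1: ⊤
  node 2: ⊤
  node 3: ⊤
  node 4: ⊤
  node 5: ⊤
  node 6: ⊤
  node 7: ⊤

25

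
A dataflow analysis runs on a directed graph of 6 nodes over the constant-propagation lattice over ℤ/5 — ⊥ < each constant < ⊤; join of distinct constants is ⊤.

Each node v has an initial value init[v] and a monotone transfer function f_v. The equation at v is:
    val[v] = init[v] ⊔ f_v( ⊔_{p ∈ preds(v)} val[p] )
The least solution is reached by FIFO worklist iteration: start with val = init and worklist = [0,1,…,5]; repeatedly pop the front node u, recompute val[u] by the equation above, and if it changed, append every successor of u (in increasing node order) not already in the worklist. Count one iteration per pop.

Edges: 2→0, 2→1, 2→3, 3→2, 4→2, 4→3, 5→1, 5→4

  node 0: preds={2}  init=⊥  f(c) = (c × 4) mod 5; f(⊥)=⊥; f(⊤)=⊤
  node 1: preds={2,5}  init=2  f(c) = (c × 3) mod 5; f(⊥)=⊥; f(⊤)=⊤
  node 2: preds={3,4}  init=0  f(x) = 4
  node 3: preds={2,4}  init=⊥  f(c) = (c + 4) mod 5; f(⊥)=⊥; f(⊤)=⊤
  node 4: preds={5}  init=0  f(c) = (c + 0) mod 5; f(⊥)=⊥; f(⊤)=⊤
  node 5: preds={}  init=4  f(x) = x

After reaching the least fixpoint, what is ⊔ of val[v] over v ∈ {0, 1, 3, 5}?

⊤

Iteration log — 10 steps:
  step 1. node 0  ⊔preds=0  new=0  old=⊥  +wl: 
  step 2. node 1  ⊔preds=⊤  new=⊤  old=2  +wl: 
  step 3. node 2  ⊔preds=0  new=⊤  old=0  +wl: 0,1
  step 4. node 3  ⊔preds=⊤  new=⊤  old=⊥  +wl: 2
  step 5. node 4  ⊔preds=4  new=⊤  old=0  +wl: 3
  step 6. node 5  ⊔preds=⊥  new=4  stable
  step 7. node 0  ⊔preds=⊤  new=⊤  old=0  +wl: 
  step 8. node 1  ⊔preds=⊤  new=⊤  stable
  step 9. node 2  ⊔preds=⊤  new=⊤  stable
  step 10. node 3  ⊔preds=⊤  new=⊤  stable

Least fixpoint reached:
  node 0: ⊤
  node 1: ⊤
  node 2: ⊤
  node 3: ⊤
  node 4: ⊤
  node 5: 4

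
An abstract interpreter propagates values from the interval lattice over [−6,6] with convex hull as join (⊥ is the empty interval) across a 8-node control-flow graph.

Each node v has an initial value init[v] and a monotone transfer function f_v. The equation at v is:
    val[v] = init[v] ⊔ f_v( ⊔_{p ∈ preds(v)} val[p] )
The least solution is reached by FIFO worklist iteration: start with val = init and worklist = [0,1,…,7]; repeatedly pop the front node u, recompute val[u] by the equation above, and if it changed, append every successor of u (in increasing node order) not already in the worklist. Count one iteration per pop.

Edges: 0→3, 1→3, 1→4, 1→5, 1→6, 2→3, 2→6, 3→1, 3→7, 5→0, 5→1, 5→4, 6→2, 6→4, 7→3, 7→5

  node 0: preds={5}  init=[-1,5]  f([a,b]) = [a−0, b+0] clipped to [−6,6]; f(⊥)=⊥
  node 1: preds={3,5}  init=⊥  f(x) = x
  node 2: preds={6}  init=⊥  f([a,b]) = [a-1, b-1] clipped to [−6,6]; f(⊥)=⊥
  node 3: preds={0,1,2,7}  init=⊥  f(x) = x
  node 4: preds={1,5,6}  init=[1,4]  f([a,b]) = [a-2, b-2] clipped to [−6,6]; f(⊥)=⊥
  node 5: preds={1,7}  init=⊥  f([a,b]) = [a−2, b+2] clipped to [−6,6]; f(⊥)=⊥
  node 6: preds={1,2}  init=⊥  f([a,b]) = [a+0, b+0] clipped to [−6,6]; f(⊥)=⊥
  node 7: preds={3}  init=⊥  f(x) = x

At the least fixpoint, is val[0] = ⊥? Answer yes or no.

no

Trace (42 dequeues):
  [1] u=0 | in ⊥ | out [-1,5] | ==
  [2] u=1 | in ⊥ | out ⊥ | ==
  [3] u=2 | in ⊥ | out ⊥ | ==
  [4] u=3 | in [-1,5] | out [-1,5] | prev ⊥ | push {1}
  [5] u=4 | in ⊥ | out [1,4] | ==
  [6] u=5 | in ⊥ | out ⊥ | ==
  [7] u=6 | in ⊥ | out ⊥ | ==
  [8] u=7 | in [-1,5] | out [-1,5] | prev ⊥ | push {3,5}
  [9] u=1 | in [-1,5] | out [-1,5] | prev ⊥ | push {4,6}
  [10] u=3 | in [-1,5] | out [-1,5] | ==
  [11] u=5 | in [-1,5] | out [-3,6] | prev ⊥ | push {0,1}
  [12] u=4 | in [-3,6] | out [-5,4] | prev [1,4] | push {}
  [13] u=6 | in [-1,5] | out [-1,5] | prev ⊥ | push {2,4}
  [14] u=0 | in [-3,6] | out [-3,6] | prev [-1,5] | push {3}
  [15] u=1 | in [-3,6] | out [-3,6] | prev [-1,5] | push {5,6}
  [16] u=2 | in [-1,5] | out [-2,4] | prev ⊥ | push {}
  [17] u=4 | in [-3,6] | out [-5,4] | ==
  [18] u=3 | in [-3,6] | out [-3,6] | prev [-1,5] | push {1,7}
  [19] u=5 | in [-3,6] | out [-5,6] | prev [-3,6] | push {0,4}
  [20] u=6 | in [-3,6] | out [-3,6] | prev [-1,5] | push {2}
  [21] u=1 | in [-5,6] | out [-5,6] | prev [-3,6] | push {3,5,6}
  [22] u=7 | in [-3,6] | out [-3,6] | prev [-1,5] | push {}
  [23] u=0 | in [-5,6] | out [-5,6] | prev [-3,6] | push {}
  [24] u=4 | in [-5,6] | out [-6,4] | prev [-5,4] | push {}
  [25] u=2 | in [-3,6] | out [-4,5] | prev [-2,4] | push {}
  [26] u=3 | in [-5,6] | out [-5,6] | prev [-3,6] | push {1,7}
  [27] u=5 | in [-5,6] | out [-6,6] | prev [-5,6] | push {0,4}
  [28] u=6 | in [-5,6] | out [-5,6] | prev [-3,6] | push {2}
  [29] u=1 | in [-6,6] | out [-6,6] | prev [-5,6] | push {3,5,6}
  [30] u=7 | in [-5,6] | out [-5,6] | prev [-3,6] | push {}
  [31] u=0 | in [-6,6] | out [-6,6] | prev [-5,6] | push {}
  [32] u=4 | in [-6,6] | out [-6,4] | ==
  [33] u=2 | in [-5,6] | out [-6,5] | prev [-4,5] | push {}
  [34] u=3 | in [-6,6] | out [-6,6] | prev [-5,6] | push {1,7}
  [35] u=5 | in [-6,6] | out [-6,6] | ==
  [36] u=6 | in [-6,6] | out [-6,6] | prev [-5,6] | push {2,4}
  [37] u=1 | in [-6,6] | out [-6,6] | ==
  [38] u=7 | in [-6,6] | out [-6,6] | prev [-5,6] | push {3,5}
  [39] u=2 | in [-6,6] | out [-6,5] | ==
  [40] u=4 | in [-6,6] | out [-6,4] | ==
  [41] u=3 | in [-6,6] | out [-6,6] | ==
  [42] u=5 | in [-6,6] | out [-6,6] | ==

Converged values:
  [0] [-6,6]
  [1] [-6,6]
  [2] [-6,5]
  [3] [-6,6]
  [4] [-6,4]
  [5] [-6,6]
  [6] [-6,6]
  [7] [-6,6]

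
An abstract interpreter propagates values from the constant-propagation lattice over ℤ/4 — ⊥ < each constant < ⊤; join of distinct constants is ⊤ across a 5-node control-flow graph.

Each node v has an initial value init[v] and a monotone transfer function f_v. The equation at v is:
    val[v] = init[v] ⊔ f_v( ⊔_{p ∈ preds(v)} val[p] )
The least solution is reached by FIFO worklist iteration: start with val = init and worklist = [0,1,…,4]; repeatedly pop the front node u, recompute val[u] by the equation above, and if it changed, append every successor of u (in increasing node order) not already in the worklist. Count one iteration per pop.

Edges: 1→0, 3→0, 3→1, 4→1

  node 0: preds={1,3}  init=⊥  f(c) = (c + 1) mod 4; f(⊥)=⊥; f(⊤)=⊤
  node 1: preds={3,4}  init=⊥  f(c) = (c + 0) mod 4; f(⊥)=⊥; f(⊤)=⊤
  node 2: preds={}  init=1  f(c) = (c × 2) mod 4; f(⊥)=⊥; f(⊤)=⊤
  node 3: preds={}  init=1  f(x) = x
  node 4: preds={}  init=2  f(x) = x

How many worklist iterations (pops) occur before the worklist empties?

6

Worklist (6 pops):
  #1 pop 0: in=1 → 2 (was ⊥); enqueue []
  #2 pop 1: in=⊤ → ⊤ (was ⊥); enqueue [0]
  #3 pop 2: in=⊥ → 1 (no change)
  #4 pop 3: in=⊥ → 1 (no change)
  #5 pop 4: in=⊥ → 2 (no change)
  #6 pop 0: in=⊤ → ⊤ (was 2); enqueue []

Fixpoint:
  val[0] = ⊤
  val[1] = ⊤
  val[2] = 1
  val[3] = 1
  val[4] = 2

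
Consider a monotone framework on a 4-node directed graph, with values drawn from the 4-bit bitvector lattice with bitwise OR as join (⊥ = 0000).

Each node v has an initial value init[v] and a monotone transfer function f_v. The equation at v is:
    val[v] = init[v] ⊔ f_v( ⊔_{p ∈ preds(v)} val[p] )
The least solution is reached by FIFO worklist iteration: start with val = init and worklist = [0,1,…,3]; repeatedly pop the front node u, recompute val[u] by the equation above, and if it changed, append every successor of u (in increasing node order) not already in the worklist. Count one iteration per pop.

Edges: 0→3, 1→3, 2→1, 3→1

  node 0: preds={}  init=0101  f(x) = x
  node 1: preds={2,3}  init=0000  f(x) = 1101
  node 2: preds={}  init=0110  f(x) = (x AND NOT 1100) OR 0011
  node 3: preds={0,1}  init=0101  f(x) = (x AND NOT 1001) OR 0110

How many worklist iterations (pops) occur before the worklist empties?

5

Worklist (5 pops):
  #1 pop 0: in=0000 → 0101 (no change)
  #2 pop 1: in=0111 → 1101 (was 0000); enqueue []
  #3 pop 2: in=0000 → 0111 (was 0110); enqueue [1]
  #4 pop 3: in=1101 → 0111 (was 0101); enqueue []
  #5 pop 1: in=0111 → 1101 (no change)

Fixpoint:
  val[0] = 0101
  val[1] = 1101
  val[2] = 0111
  val[3] = 0111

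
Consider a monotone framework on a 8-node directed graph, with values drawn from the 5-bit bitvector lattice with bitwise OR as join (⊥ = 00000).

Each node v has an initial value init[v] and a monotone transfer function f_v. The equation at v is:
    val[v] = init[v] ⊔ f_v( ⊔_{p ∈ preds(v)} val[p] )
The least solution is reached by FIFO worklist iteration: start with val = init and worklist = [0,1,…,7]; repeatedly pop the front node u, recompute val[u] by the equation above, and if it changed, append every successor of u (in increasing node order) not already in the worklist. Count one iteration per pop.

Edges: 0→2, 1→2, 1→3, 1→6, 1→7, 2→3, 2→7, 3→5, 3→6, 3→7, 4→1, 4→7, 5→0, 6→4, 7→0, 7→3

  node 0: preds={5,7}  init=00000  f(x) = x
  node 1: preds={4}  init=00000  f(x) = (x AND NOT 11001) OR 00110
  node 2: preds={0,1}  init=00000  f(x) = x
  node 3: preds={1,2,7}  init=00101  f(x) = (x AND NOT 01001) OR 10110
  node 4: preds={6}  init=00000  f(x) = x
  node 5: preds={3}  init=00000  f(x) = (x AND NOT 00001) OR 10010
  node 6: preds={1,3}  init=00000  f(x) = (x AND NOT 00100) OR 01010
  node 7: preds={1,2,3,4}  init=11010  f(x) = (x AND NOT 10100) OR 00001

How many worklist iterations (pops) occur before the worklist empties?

15

Trace (15 dequeues):
  [1] u=0 | in 11010 | out 11010 | prev 00000 | push {}
  [2] u=1 | in 00000 | out 00110 | prev 00000 | push {}
  [3] u=2 | in 11110 | out 11110 | prev 00000 | push {}
  [4] u=3 | in 11110 | out 10111 | prev 00101 | push {}
  [5] u=4 | in 00000 | out 00000 | ==
  [6] u=5 | in 10111 | out 10110 | prev 00000 | push {0}
  [7] u=6 | in 10111 | out 11011 | prev 00000 | push {4}
  [8] u=7 | in 11111 | out 11011 | prev 11010 | push {3}
  [9] u=0 | in 11111 | out 11111 | prev 11010 | push {2}
  [10] u=4 | in 11011 | out 11011 | prev 00000 | push {1,7}
  [11] u=3 | in 11111 | out 10111 | ==
  [12] u=2 | in 11111 | out 11111 | prev 11110 | push {3}
  [13] u=1 | in 11011 | out 00110 | ==
  [14] u=7 | in 11111 | out 11011 | ==
  [15] u=3 | in 11111 | out 10111 | ==

Converged values:
  [0] 11111
  [1] 00110
  [2] 11111
  [3] 10111
  [4] 11011
  [5] 10110
  [6] 11011
  [7] 11011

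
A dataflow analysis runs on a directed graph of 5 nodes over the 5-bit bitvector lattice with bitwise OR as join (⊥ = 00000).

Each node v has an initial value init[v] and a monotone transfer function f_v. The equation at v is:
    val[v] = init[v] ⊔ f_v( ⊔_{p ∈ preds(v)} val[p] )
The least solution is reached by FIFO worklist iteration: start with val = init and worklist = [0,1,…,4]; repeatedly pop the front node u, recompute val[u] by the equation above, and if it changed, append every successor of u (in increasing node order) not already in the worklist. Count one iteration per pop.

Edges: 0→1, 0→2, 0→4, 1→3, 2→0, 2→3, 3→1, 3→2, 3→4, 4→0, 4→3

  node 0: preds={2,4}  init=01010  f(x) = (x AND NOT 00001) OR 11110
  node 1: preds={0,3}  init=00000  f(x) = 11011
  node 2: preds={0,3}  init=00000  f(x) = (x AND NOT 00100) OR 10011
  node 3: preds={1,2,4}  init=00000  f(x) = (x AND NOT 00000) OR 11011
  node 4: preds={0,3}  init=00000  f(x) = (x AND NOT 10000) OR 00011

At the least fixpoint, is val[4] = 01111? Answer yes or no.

yes

Iteration log — 12 steps:
  step 1. node 0  ⊔preds=00000  new=11110  old=01010  +wl: 
  step 2. node 1  ⊔preds=11110  new=11011  old=00000  +wl: 
  step 3. node 2  ⊔preds=11110  new=11011  old=00000  +wl: 0
  step 4. node 3  ⊔preds=11011  new=11011  old=00000  +wl: 1,2
  step 5. node 4  ⊔preds=11111  new=01111  old=00000  +wl: 3
  step 6. node 0  ⊔preds=11111  new=11110  stable
  step 7. node 1  ⊔preds=11111  new=11011  stable
  step 8. node 2  ⊔preds=11111  new=11011  stable
  step 9. node 3  ⊔preds=11111  new=11111  old=11011  +wl: 1,2,4
  step 10. node 1  ⊔preds=11111  new=11011  stable
  step 11. node 2  ⊔preds=11111  new=11011  stable
  step 12. node 4  ⊔preds=11111  new=01111  stable

Least fixpoint reached:
  node 0: 11110
  node 1: 11011
  node 2: 11011
  node 3: 11111
  node 4: 01111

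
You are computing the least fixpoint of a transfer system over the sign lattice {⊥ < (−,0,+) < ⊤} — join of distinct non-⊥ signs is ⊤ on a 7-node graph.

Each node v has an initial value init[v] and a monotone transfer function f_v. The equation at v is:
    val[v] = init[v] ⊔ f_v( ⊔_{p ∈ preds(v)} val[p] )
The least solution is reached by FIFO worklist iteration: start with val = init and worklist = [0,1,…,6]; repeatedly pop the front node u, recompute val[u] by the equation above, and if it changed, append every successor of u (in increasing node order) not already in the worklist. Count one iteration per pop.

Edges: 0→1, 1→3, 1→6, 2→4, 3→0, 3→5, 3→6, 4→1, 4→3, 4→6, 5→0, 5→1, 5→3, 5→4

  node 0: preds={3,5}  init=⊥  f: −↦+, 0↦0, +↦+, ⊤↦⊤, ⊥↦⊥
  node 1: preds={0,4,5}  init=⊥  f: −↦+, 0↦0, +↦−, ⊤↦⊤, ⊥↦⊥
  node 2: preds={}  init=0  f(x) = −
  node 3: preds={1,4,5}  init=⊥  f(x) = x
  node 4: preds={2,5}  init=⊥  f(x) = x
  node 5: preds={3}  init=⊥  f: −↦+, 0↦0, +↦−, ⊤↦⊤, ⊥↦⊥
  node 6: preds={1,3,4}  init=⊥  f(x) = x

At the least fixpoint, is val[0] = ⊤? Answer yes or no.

Worklist (16 pops):
  #1 pop 0: in=⊥ → ⊥ (no change)
  #2 pop 1: in=⊥ → ⊥ (no change)
  #3 pop 2: in=⊥ → ⊤ (was 0); enqueue []
  #4 pop 3: in=⊥ → ⊥ (no change)
  #5 pop 4: in=⊤ → ⊤ (was ⊥); enqueue [1,3]
  #6 pop 5: in=⊥ → ⊥ (no change)
  #7 pop 6: in=⊤ → ⊤ (was ⊥); enqueue []
  #8 pop 1: in=⊤ → ⊤ (was ⊥); enqueue [6]
  #9 pop 3: in=⊤ → ⊤ (was ⊥); enqueue [0,5]
  #10 pop 6: in=⊤ → ⊤ (no change)
  #11 pop 0: in=⊤ → ⊤ (was ⊥); enqueue [1]
  #12 pop 5: in=⊤ → ⊤ (was ⊥); enqueue [0,3,4]
  #13 pop 1: in=⊤ → ⊤ (no change)
  #14 pop 0: in=⊤ → ⊤ (no change)
  #15 pop 3: in=⊤ → ⊤ (no change)
  #16 pop 4: in=⊤ → ⊤ (no change)

Fixpoint:
  val[0] = ⊤
  val[1] = ⊤
  val[2] = ⊤
  val[3] = ⊤
  val[4] = ⊤
  val[5] = ⊤
  val[6] = ⊤

yes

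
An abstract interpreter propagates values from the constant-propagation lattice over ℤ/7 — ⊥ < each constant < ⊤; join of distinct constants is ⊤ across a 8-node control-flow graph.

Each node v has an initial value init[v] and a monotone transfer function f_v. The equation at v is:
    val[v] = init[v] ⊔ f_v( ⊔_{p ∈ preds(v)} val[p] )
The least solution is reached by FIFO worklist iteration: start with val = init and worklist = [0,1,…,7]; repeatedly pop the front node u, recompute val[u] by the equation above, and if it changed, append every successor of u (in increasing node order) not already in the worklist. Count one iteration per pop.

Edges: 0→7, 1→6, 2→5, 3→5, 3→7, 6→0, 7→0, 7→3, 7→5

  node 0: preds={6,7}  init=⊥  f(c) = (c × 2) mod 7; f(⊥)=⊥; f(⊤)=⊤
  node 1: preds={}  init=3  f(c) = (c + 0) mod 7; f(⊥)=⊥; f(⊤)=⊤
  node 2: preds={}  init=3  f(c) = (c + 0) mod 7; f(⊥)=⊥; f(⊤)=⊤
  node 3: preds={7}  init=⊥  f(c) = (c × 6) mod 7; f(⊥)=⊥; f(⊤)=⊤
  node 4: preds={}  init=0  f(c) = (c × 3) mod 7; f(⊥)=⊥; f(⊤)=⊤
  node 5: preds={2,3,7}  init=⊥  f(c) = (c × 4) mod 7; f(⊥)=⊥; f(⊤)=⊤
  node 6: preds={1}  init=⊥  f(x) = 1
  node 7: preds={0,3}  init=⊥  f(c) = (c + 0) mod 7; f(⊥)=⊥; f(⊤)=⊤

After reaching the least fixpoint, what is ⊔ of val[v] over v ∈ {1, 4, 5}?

⊤

Trace (18 dequeues):
  [1] u=0 | in ⊥ | out ⊥ | ==
  [2] u=1 | in ⊥ | out 3 | ==
  [3] u=2 | in ⊥ | out 3 | ==
  [4] u=3 | in ⊥ | out ⊥ | ==
  [5] u=4 | in ⊥ | out 0 | ==
  [6] u=5 | in 3 | out 5 | prev ⊥ | push {}
  [7] u=6 | in 3 | out 1 | prev ⊥ | push {0}
  [8] u=7 | in ⊥ | out ⊥ | ==
  [9] u=0 | in 1 | out 2 | prev ⊥ | push {7}
  [10] u=7 | in 2 | out 2 | prev ⊥ | push {0,3,5}
  [11] u=0 | in ⊤ | out ⊤ | prev 2 | push {7}
  [12] u=3 | in 2 | out 5 | prev ⊥ | push {}
  [13] u=5 | in ⊤ | out ⊤ | prev 5 | push {}
  [14] u=7 | in ⊤ | out ⊤ | prev 2 | push {0,3,5}
  [15] u=0 | in ⊤ | out ⊤ | ==
  [16] u=3 | in ⊤ | out ⊤ | prev 5 | push {7}
  [17] u=5 | in ⊤ | out ⊤ | ==
  [18] u=7 | in ⊤ | out ⊤ | ==

Converged values:
  [0] ⊤
  [1] 3
  [2] 3
  [3] ⊤
  [4] 0
  [5] ⊤
  [6] 1
  [7] ⊤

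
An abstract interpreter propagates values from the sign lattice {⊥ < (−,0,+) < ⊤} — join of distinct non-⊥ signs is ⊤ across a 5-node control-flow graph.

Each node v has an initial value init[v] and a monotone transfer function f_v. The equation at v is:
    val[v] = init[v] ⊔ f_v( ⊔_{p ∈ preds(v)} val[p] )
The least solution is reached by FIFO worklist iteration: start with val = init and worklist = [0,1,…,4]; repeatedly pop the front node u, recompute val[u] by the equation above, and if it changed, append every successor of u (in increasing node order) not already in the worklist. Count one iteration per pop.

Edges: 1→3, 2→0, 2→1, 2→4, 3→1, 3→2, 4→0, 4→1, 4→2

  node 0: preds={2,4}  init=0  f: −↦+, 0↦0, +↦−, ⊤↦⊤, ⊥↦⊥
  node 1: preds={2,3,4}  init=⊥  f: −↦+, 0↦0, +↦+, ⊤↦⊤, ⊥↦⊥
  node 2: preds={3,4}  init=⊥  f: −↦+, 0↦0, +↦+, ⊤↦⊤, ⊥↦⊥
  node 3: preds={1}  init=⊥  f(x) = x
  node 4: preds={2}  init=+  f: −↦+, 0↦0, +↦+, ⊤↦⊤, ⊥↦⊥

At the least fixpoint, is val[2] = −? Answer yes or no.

no

Trace (8 dequeues):
  [1] u=0 | in + | out ⊤ | prev 0 | push {}
  [2] u=1 | in + | out + | prev ⊥ | push {}
  [3] u=2 | in + | out + | prev ⊥ | push {0,1}
  [4] u=3 | in + | out + | prev ⊥ | push {2}
  [5] u=4 | in + | out + | ==
  [6] u=0 | in + | out ⊤ | ==
  [7] u=1 | in + | out + | ==
  [8] u=2 | in + | out + | ==

Converged values:
  [0] ⊤
  [1] +
  [2] +
  [3] +
  [4] +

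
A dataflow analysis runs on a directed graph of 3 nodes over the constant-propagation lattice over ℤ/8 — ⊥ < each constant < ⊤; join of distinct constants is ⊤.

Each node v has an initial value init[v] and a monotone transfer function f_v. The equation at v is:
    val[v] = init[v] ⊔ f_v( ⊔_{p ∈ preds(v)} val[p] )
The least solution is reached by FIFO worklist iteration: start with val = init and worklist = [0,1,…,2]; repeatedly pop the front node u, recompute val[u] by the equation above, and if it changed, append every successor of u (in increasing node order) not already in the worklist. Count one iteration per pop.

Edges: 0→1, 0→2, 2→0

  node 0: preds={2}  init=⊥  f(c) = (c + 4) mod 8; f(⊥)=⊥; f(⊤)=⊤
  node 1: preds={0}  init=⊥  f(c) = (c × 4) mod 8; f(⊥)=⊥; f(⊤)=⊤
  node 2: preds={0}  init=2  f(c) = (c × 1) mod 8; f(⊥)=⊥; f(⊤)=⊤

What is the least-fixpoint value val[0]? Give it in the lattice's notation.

⊤

Trace (6 dequeues):
  [1] u=0 | in 2 | out 6 | prev ⊥ | push {}
  [2] u=1 | in 6 | out 0 | prev ⊥ | push {}
  [3] u=2 | in 6 | out ⊤ | prev 2 | push {0}
  [4] u=0 | in ⊤ | out ⊤ | prev 6 | push {1,2}
  [5] u=1 | in ⊤ | out ⊤ | prev 0 | push {}
  [6] u=2 | in ⊤ | out ⊤ | ==

Converged values:
  [0] ⊤
  [1] ⊤
  [2] ⊤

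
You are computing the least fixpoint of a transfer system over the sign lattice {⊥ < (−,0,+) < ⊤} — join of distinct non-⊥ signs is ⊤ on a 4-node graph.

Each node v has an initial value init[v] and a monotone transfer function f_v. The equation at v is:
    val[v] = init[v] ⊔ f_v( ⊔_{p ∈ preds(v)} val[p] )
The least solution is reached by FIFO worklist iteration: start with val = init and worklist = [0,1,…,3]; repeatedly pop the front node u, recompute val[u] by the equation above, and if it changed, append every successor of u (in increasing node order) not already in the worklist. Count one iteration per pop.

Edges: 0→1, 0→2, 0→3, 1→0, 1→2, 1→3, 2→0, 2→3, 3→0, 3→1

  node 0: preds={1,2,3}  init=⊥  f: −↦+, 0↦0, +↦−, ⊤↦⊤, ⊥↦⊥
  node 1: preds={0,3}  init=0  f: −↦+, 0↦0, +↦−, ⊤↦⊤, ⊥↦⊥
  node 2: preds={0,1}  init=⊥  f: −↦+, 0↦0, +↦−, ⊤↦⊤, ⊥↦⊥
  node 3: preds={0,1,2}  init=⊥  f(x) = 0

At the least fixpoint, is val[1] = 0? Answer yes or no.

Trace (6 dequeues):
  [1] u=0 | in 0 | out 0 | prev ⊥ | push {}
  [2] u=1 | in 0 | out 0 | ==
  [3] u=2 | in 0 | out 0 | prev ⊥ | push {0}
  [4] u=3 | in 0 | out 0 | prev ⊥ | push {1}
  [5] u=0 | in 0 | out 0 | ==
  [6] u=1 | in 0 | out 0 | ==

Converged values:
  [0] 0
  [1] 0
  [2] 0
  [3] 0

yes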